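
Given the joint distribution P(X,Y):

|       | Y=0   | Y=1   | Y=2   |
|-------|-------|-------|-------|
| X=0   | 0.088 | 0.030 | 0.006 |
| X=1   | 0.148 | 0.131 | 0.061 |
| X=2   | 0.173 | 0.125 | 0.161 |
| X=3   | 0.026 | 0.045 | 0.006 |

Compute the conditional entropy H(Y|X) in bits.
1.4593 bits

H(Y|X) = H(X,Y) - H(X)

H(X,Y) = -Σ_{x,y} P(x,y) log₂ P(x,y). Per-cell terms -P(x,y)·log₂P(x,y):
  X=0: 0.3086, 0.1518, 0.0443
  X=1: 0.4079, 0.3841, 0.2461
  X=2: 0.4379, 0.3750, 0.4242
  X=3: 0.1369, 0.2013, 0.0443
Sum of the 12 terms: H(X,Y) = 3.1624 bits

Marginal of X (row sums):
  P(X=0) = 0.088 + 0.030 + 0.006 = 0.124
  P(X=1) = 0.148 + 0.131 + 0.061 = 0.340
  P(X=2) = 0.173 + 0.125 + 0.161 = 0.459
  P(X=3) = 0.026 + 0.045 + 0.006 = 0.077
H(X) = -[0.124·log₂(0.124) + 0.340·log₂(0.340) + 0.459·log₂(0.459) + 0.077·log₂(0.077)]
  = 0.3734 + 0.5292 + 0.5157 + 0.2848 = 1.7031 bits

H(Y|X) = H(X,Y) - H(X) = 3.1624 - 1.7031 = 1.4593 bits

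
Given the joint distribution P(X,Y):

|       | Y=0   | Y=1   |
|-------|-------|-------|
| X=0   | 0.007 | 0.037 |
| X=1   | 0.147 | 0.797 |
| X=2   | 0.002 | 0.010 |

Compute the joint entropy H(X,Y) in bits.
0.9780 bits

H(X,Y) = -Σ_{x,y} P(x,y) log₂ P(x,y). Per-cell terms -P(x,y)·log₂P(x,y):
  X=0: 0.05011, 0.17598
  X=1: 0.40662, 0.26090
  X=2: 0.01793, 0.06644
Sum of the 6 terms: H(X,Y) = 0.9780 bits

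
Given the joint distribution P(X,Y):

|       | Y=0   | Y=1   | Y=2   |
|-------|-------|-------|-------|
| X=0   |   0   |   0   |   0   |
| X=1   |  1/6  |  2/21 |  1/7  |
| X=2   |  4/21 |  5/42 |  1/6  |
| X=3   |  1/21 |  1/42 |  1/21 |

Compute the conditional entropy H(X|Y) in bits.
1.4021 bits

H(X|Y) = H(X,Y) - H(Y)

H(X,Y) = -Σ_{x,y} P(x,y) log₂ P(x,y). Per-cell terms -P(x,y)·log₂P(x,y):
  X=0: 0.00000, 0.00000, 0.00000
  X=1: 0.43083, 0.32308, 0.40105
  X=2: 0.45568, 0.36552, 0.43083
  X=3: 0.20916, 0.12839, 0.20916
  (cells with P = 0 contribute 0)
Sum of the 12 terms: H(X,Y) = 2.9537 bits

Marginal of Y (column sums):
  P(Y=0) = 0 + 1/6 + 4/21 + 1/21 = 17/42
  P(Y=1) = 0 + 2/21 + 5/42 + 1/42 = 5/21
  P(Y=2) = 0 + 1/7 + 1/6 + 1/21 = 5/14
H(Y) = -[(17/42)·log₂(17/42) + (5/21)·log₂(5/21) + (5/14)·log₂(5/14)]
  = 0.52816 + 0.49295 + 0.53051 = 1.5516 bits

H(X|Y) = H(X,Y) - H(Y) = 2.9537 - 1.5516 = 1.4021 bits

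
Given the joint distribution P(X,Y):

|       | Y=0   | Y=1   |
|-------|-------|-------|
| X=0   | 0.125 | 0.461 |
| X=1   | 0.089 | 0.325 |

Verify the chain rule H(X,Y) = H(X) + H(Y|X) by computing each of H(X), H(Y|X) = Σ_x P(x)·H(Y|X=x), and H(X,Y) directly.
H(X) = 0.9786 bits, H(Y|X) = 0.7491 bits, H(X,Y) = 1.7276 bits

Marginal of X (row sums):
  P(X=0) = 0.125 + 0.461 = 0.586
  P(X=1) = 0.089 + 0.325 = 0.414
H(X) = -[0.586·log₂(0.586) + 0.414·log₂(0.414)]
  = 0.451822 + 0.526731 = 0.9786 bits

H(Y|X) = Σ_x P(x)·H(Y|X=x):
  X=0: P(X=0) = 0.586, P(Y|X=0) = (125/586, 461/586) → H(Y|X=0) = 0.747763
  X=1: P(X=1) = 0.414, P(Y|X=1) = (89/414, 325/414) → H(Y|X=1) = 0.750887
H(Y|X) = 0.586·0.747763 + 0.414·0.750887 = 0.7491 bits

H(X,Y) = -Σ_{x,y} P(x,y) log₂ P(x,y). Per-cell terms -P(x,y)·log₂P(x,y):
  X=0: 0.375000, 0.515011
  X=1: 0.310615, 0.526984
Sum of the 4 terms: H(X,Y) = 1.7276 bits

Chain rule check:
  H(X) + H(Y|X) = 0.9786 + 0.7491 = 1.7277 bits
  H(X,Y) = 1.7276 bits
✓ Chain rule verified (Δ = 0.0001 is 4-dp rounding noise: each of the three values was rounded independently).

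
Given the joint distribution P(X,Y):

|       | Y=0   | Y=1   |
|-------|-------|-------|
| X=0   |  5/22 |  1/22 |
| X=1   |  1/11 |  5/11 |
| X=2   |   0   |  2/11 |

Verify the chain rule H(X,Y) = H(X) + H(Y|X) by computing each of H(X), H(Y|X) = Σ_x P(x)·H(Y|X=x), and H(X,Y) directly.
H(X) = 1.4354 bits, H(Y|X) = 0.5318 bits, H(X,Y) = 1.9672 bits

Marginal of X (row sums):
  P(X=0) = 5/22 + 1/22 = 3/11
  P(X=1) = 1/11 + 5/11 = 6/11
  P(X=2) = 0 + 2/11 = 2/11
H(X) = -[(3/11)·log₂(3/11) + (6/11)·log₂(6/11) + (2/11)·log₂(2/11)]
  = 0.5112 + 0.4770 + 0.4472 = 1.4354 bits

H(Y|X) = Σ_x P(x)·H(Y|X=x):
  X=0: P(X=0) = 3/11, P(Y|X=0) = (5/6, 1/6) → H(Y|X=0) = 0.6500
  X=1: P(X=1) = 6/11, P(Y|X=1) = (1/6, 5/6) → H(Y|X=1) = 0.6500
  X=2: P(X=2) = 2/11, P(Y|X=2) = (0, 1) → H(Y|X=2) = 0.0000
H(Y|X) = (3/11)·0.6500 + (6/11)·0.6500 + (2/11)·0.0000 = 0.5318 bits

H(X,Y) = -Σ_{x,y} P(x,y) log₂ P(x,y). Per-cell terms -P(x,y)·log₂P(x,y):
  X=0: 0.4858, 0.2027
  X=1: 0.3145, 0.5170
  X=2: 0.0000, 0.4472
  (cells with P = 0 contribute 0)
Sum of the 6 terms: H(X,Y) = 1.9672 bits

Chain rule check:
  H(X) + H(Y|X) = 1.4354 + 0.5318 = 1.9672 bits
  H(X,Y) = 1.9672 bits
✓ Chain rule verified.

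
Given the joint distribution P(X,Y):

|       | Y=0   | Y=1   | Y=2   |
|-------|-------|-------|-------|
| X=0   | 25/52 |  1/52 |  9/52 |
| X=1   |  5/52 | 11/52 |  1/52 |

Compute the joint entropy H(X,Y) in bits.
1.9641 bits

H(X,Y) = -Σ_{x,y} P(x,y) log₂ P(x,y). Per-cell terms -P(x,y)·log₂P(x,y):
  X=0: 0.50797, 0.10962, 0.43797
  X=1: 0.32486, 0.47406, 0.10962
Sum of the 6 terms: H(X,Y) = 1.9641 bits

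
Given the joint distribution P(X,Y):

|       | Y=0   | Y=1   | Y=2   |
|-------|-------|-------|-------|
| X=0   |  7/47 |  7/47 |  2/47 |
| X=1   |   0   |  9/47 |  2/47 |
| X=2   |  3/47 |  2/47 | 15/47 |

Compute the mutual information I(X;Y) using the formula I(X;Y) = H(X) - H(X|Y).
0.4420 bits

I(X;Y) = H(X) - H(X|Y)

Marginal of X (row sums):
  P(X=0) = 7/47 + 7/47 + 2/47 = 16/47
  P(X=1) = 0 + 9/47 + 2/47 = 11/47
  P(X=2) = 3/47 + 2/47 + 15/47 = 20/47
H(X) = -[(16/47)·log₂(16/47) + (11/47)·log₂(11/47) + (20/47)·log₂(20/47)]
  = 0.529222 + 0.490356 + 0.524536 = 1.54411 bits

Marginal of Y (column sums):
  P(Y=0) = 7/47 + 0 + 3/47 = 10/47
  P(Y=1) = 7/47 + 9/47 + 2/47 = 18/47
  P(Y=2) = 2/47 + 2/47 + 15/47 = 19/47
H(X|Y) = Σ_y P(y)·H(X|Y=y):
  Y=0: P(Y=0) = 10/47, P(X|Y=0) = (7/10, 0, 3/10) → H(X|Y=0) = 0.881291
  Y=1: P(Y=1) = 18/47, P(X|Y=1) = (7/18, 1/2, 1/9) → H(X|Y=1) = 1.382102
  Y=2: P(Y=2) = 19/47, P(X|Y=2) = (2/19, 2/19, 15/19) → H(X|Y=2) = 0.953014
H(X|Y) = (10/47)·0.881291 + (18/47)·1.382102 + (19/47)·0.953014 = 1.10209 bits

I(X;Y) = H(X) - H(X|Y) = 1.54411 - 1.10209 = 0.4420 bits

Cross-check via I(X;Y) = H(X) + H(Y) - H(X,Y): computing H(Y) from the column sums and H(X,Y) from the 9 cells in the same way gives H(Y) = 1.53356 bits and H(X,Y) = 2.63564 bits, so
I(X;Y) = 1.54411 + 1.53356 - 2.63564 = 0.4420 bits ✓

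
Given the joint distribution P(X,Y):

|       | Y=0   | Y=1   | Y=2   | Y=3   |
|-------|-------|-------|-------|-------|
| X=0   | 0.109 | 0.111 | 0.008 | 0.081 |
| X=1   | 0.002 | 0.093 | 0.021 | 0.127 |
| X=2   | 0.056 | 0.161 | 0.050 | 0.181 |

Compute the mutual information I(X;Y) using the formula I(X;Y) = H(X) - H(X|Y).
0.1183 bits

I(X;Y) = H(X) - H(X|Y)

Marginal of X (row sums):
  P(X=0) = 0.109 + 0.111 + 0.008 + 0.081 = 0.309
  P(X=1) = 0.002 + 0.093 + 0.021 + 0.127 = 0.243
  P(X=2) = 0.056 + 0.161 + 0.050 + 0.181 = 0.448
H(X) = -[0.309·log₂(0.309) + 0.243·log₂(0.243) + 0.448·log₂(0.448)]
  = 0.523545 + 0.495956 + 0.518976 = 1.53848 bits

Marginal of Y (column sums):
  P(Y=0) = 0.109 + 0.002 + 0.056 = 0.167
  P(Y=1) = 0.111 + 0.093 + 0.161 = 0.365
  P(Y=2) = 0.008 + 0.021 + 0.050 = 0.079
  P(Y=3) = 0.081 + 0.127 + 0.181 = 0.389
H(X|Y) = Σ_y P(y)·H(X|Y=y):
  Y=0: P(Y=0) = 0.167, P(X|Y=0) = (109/167, 2/167, 56/167) → H(X|Y=0) = 1.006794
  Y=1: P(Y=1) = 0.365, P(X|Y=1) = (111/365, 93/365, 161/365) → H(X|Y=1) = 1.545726
  Y=2: P(Y=2) = 0.079, P(X|Y=2) = (8/79, 21/79, 50/79) → H(X|Y=2) = 1.260344
  Y=3: P(Y=3) = 0.389, P(X|Y=3) = (81/389, 127/389, 181/389) → H(X|Y=3) = 1.512205
H(X|Y) = 0.167·1.006794 + 0.365·1.545726 + 0.079·1.260344 + 0.389·1.512205 = 1.42014 bits

I(X;Y) = H(X) - H(X|Y) = 1.53848 - 1.42014 = 0.1183 bits

Cross-check via I(X;Y) = H(X) + H(Y) - H(X,Y): computing H(Y) from the column sums and H(X,Y) from the 12 cells in the same way gives H(Y) = 1.78111 bits and H(X,Y) = 3.20125 bits, so
I(X;Y) = 1.53848 + 1.78111 - 3.20125 = 0.1183 bits ✓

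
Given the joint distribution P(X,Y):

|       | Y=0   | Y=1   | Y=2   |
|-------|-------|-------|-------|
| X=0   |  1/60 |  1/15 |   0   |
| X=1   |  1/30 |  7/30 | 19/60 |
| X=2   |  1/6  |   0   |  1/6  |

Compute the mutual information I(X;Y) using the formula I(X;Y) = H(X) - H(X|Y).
0.3874 bits

I(X;Y) = H(X) - H(X|Y)

Marginal of X (row sums):
  P(X=0) = 1/60 + 1/15 + 0 = 1/12
  P(X=1) = 1/30 + 7/30 + 19/60 = 7/12
  P(X=2) = 1/6 + 0 + 1/6 = 1/3
H(X) = -[(1/12)·log₂(1/12) + (7/12)·log₂(7/12) + (1/3)·log₂(1/3)]
  = 0.298747 + 0.453604 + 0.528321 = 1.280672 bits

Marginal of Y (column sums):
  P(Y=0) = 1/60 + 1/30 + 1/6 = 13/60
  P(Y=1) = 1/15 + 7/30 + 0 = 3/10
  P(Y=2) = 0 + 19/60 + 1/6 = 29/60
H(X|Y) = Σ_y P(y)·H(X|Y=y):
  Y=0: P(Y=0) = 13/60, P(X|Y=0) = (1/13, 2/13, 10/13) → H(X|Y=0) = 0.991264
  Y=1: P(Y=1) = 3/10, P(X|Y=1) = (2/9, 7/9, 0) → H(X|Y=1) = 0.764205
  Y=2: P(Y=2) = 29/60, P(X|Y=2) = (0, 19/29, 10/29) → H(X|Y=2) = 0.929364
H(X|Y) = (13/60)·0.991264 + (3/10)·0.764205 + (29/60)·0.929364 = 0.893228 bits

I(X;Y) = H(X) - H(X|Y) = 1.280672 - 0.893228 = 0.3874 bits

Cross-check via I(X;Y) = H(X) + H(Y) - H(X,Y): computing H(Y) from the column sums and H(X,Y) from the 9 cells in the same way gives H(Y) = 1.506127 bits and H(X,Y) = 2.399355 bits, so
I(X;Y) = 1.280672 + 1.506127 - 2.399355 = 0.3874 bits ✓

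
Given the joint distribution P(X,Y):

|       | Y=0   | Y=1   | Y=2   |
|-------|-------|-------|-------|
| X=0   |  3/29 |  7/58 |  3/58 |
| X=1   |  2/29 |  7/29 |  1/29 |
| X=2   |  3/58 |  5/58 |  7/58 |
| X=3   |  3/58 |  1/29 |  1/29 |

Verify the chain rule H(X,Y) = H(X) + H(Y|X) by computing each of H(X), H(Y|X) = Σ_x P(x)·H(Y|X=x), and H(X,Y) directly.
H(X) = 1.9150 bits, H(Y|X) = 1.3914 bits, H(X,Y) = 3.3064 bits

Marginal of X (row sums):
  P(X=0) = 3/29 + 7/58 + 3/58 = 8/29
  P(X=1) = 2/29 + 7/29 + 1/29 = 10/29
  P(X=2) = 3/58 + 5/58 + 7/58 = 15/58
  P(X=3) = 3/58 + 1/29 + 1/29 = 7/58
H(X) = -[(8/29)·log₂(8/29) + (10/29)·log₂(10/29) + (15/58)·log₂(15/58) + (7/58)·log₂(7/58)]
  = 0.5125 + 0.5297 + 0.5046 + 0.3682 = 1.9150 bits

H(Y|X) = Σ_x P(x)·H(Y|X=x):
  X=0: P(X=0) = 8/29, P(Y|X=0) = (3/8, 7/16, 3/16) → H(Y|X=0) = 1.5052
  X=1: P(X=1) = 10/29, P(Y|X=1) = (1/5, 7/10, 1/10) → H(Y|X=1) = 1.1568
  X=2: P(X=2) = 15/58, P(Y|X=2) = (1/5, 1/3, 7/15) → H(Y|X=2) = 1.5058
  X=3: P(X=3) = 7/58, P(Y|X=3) = (3/7, 2/7, 2/7) → H(Y|X=3) = 1.5567
H(Y|X) = (8/29)·1.5052 + (10/29)·1.1568 + (15/58)·1.5058 + (7/58)·1.5567 = 1.3914 bits

H(X,Y) = -Σ_{x,y} P(x,y) log₂ P(x,y). Per-cell terms -P(x,y)·log₂P(x,y):
  X=0: 0.3386, 0.3682, 0.2210
  X=1: 0.2661, 0.4950, 0.1675
  X=2: 0.2210, 0.3048, 0.3682
  X=3: 0.2210, 0.1675, 0.1675
Sum of the 12 terms: H(X,Y) = 3.3064 bits

Chain rule check:
  H(X) + H(Y|X) = 1.9150 + 1.3914 = 3.3064 bits
  H(X,Y) = 3.3064 bits
✓ Chain rule verified.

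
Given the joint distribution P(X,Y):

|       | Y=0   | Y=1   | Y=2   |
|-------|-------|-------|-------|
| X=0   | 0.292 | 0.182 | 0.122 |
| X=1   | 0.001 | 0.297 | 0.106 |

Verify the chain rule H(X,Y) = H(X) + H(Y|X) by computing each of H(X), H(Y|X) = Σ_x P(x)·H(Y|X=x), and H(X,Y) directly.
H(X) = 0.9732 bits, H(Y|X) = 1.2363 bits, H(X,Y) = 2.2096 bits

Marginal of X (row sums):
  P(X=0) = 0.292 + 0.182 + 0.122 = 0.596
  P(X=1) = 0.001 + 0.297 + 0.106 = 0.404
H(X) = -[0.596·log₂(0.596) + 0.404·log₂(0.404)]
  = 0.44498 + 0.52826 = 0.9732 bits

H(Y|X) = Σ_x P(x)·H(Y|X=x):
  X=0: P(X=0) = 0.596, P(Y|X=0) = (73/149, 91/298, 61/298) → H(Y|X=0) = 1.49535
  X=1: P(X=1) = 0.404, P(Y|X=1) = (1/404, 297/404, 53/202) → H(Y|X=1) = 0.85422
H(Y|X) = 0.596·1.49535 + 0.404·0.85422 = 1.2363 bits

H(X,Y) = -Σ_{x,y} P(x,y) log₂ P(x,y). Per-cell terms -P(x,y)·log₂P(x,y):
  X=0: 0.51858, 0.44735, 0.37028
  X=1: 0.00997, 0.52019, 0.34321
Sum of the 6 terms: H(X,Y) = 2.2096 bits

Chain rule check:
  H(X) + H(Y|X) = 0.9732 + 1.2363 = 2.2095 bits
  H(X,Y) = 2.2096 bits
✓ Chain rule verified (Δ = 0.0001 is 4-dp rounding noise: each of the three values was rounded independently).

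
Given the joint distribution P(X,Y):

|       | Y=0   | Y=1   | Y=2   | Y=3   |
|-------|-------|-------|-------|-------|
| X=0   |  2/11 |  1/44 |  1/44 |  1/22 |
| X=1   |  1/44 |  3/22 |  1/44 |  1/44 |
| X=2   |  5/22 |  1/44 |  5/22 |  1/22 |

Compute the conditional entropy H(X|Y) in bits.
1.1225 bits

H(X|Y) = H(X,Y) - H(Y)

H(X,Y) = -Σ_{x,y} P(x,y) log₂ P(x,y). Per-cell terms -P(x,y)·log₂P(x,y):
  X=0: 0.44717, 0.12408, 0.12408, 0.20270
  X=1: 0.12408, 0.39197, 0.12408, 0.12408
  X=2: 0.48580, 0.12408, 0.48580, 0.20270
Sum of the 12 terms: H(X,Y) = 2.9606 bits

Marginal of Y (column sums):
  P(Y=0) = 2/11 + 1/44 + 5/22 = 19/44
  P(Y=1) = 1/44 + 3/22 + 1/44 = 2/11
  P(Y=2) = 1/44 + 1/44 + 5/22 = 3/11
  P(Y=3) = 1/22 + 1/44 + 1/22 = 5/44
H(Y) = -[(19/44)·log₂(19/44) + (2/11)·log₂(2/11) + (3/11)·log₂(3/11) + (5/44)·log₂(5/44)]
  = 0.52315 + 0.44717 + 0.51122 + 0.35653 = 1.8381 bits

H(X|Y) = H(X,Y) - H(Y) = 2.9606 - 1.8381 = 1.1225 bits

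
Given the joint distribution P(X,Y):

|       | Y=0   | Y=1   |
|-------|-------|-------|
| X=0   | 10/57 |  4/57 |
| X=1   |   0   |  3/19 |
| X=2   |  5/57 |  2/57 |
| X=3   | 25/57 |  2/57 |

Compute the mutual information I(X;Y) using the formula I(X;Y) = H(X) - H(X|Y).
0.3807 bits

I(X;Y) = H(X) - H(X|Y)

Marginal of X (row sums):
  P(X=0) = 10/57 + 4/57 = 14/57
  P(X=1) = 0 + 3/19 = 3/19
  P(X=2) = 5/57 + 2/57 = 7/57
  P(X=3) = 25/57 + 2/57 = 9/19
H(X) = -[(14/57)·log₂(14/57) + (3/19)·log₂(3/19) + (7/57)·log₂(7/57) + (9/19)·log₂(9/19)]
  = 0.4975 + 0.4205 + 0.3716 + 0.5106 = 1.8002 bits

Marginal of Y (column sums):
  P(Y=0) = 10/57 + 0 + 5/57 + 25/57 = 40/57
  P(Y=1) = 4/57 + 3/19 + 2/57 + 2/57 = 17/57
H(X|Y) = Σ_y P(y)·H(X|Y=y):
  Y=0: P(Y=0) = 40/57, P(X|Y=0) = (1/4, 0, 1/8, 5/8) → H(X|Y=0) = 1.2988
  Y=1: P(Y=1) = 17/57, P(X|Y=1) = (4/17, 9/17, 2/17, 2/17) → H(X|Y=1) = 1.7034
H(X|Y) = (40/57)·1.2988 + (17/57)·1.7034 = 1.4195 bits

I(X;Y) = H(X) - H(X|Y) = 1.8002 - 1.4195 = 0.3807 bits

Cross-check via I(X;Y) = H(X) + H(Y) - H(X,Y): computing H(Y) from the column sums and H(X,Y) from the 8 cells in the same way gives H(Y) = 0.8791 bits and H(X,Y) = 2.2986 bits, so
I(X;Y) = 1.8002 + 0.8791 - 2.2986 = 0.3807 bits ✓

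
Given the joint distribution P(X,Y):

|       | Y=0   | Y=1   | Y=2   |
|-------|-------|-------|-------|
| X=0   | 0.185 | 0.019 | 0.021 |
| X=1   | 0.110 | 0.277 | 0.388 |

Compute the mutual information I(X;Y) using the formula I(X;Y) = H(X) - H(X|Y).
0.2669 bits

I(X;Y) = H(X) - H(X|Y)

Marginal of X (row sums):
  P(X=0) = 0.185 + 0.019 + 0.021 = 0.225
  P(X=1) = 0.110 + 0.277 + 0.388 = 0.775
H(X) = -[0.225·log₂(0.225) + 0.775·log₂(0.775)]
  = 0.48420 + 0.28499 = 0.7692 bits

Marginal of Y (column sums):
  P(Y=0) = 0.185 + 0.110 = 0.295
  P(Y=1) = 0.019 + 0.277 = 0.296
  P(Y=2) = 0.021 + 0.388 = 0.409
H(X|Y) = Σ_y P(y)·H(X|Y=y):
  Y=0: P(Y=0) = 0.295, P(X|Y=0) = (37/59, 22/59) → H(X|Y=0) = 0.95286
  Y=1: P(Y=1) = 0.296, P(X|Y=1) = (19/296, 277/296) → H(X|Y=1) = 0.34385
  Y=2: P(Y=2) = 0.409, P(X|Y=2) = (21/409, 388/409) → H(X|Y=2) = 0.29208
H(X|Y) = 0.295·0.95286 + 0.296·0.34385 + 0.409·0.29208 = 0.5023 bits

I(X;Y) = H(X) - H(X|Y) = 0.7692 - 0.5023 = 0.2669 bits

Cross-check via I(X;Y) = H(X) + H(Y) - H(X,Y): computing H(Y) from the column sums and H(X,Y) from the 6 cells in the same way gives H(Y) = 1.5670 bits and H(X,Y) = 2.0693 bits, so
I(X;Y) = 0.7692 + 1.5670 - 2.0693 = 0.2669 bits ✓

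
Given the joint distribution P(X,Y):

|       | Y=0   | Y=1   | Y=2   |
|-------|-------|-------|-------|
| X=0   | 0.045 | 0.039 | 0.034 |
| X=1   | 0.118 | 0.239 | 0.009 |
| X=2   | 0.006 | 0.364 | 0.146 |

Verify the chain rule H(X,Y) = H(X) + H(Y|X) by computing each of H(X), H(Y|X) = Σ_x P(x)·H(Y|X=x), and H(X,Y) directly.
H(X) = 1.3871 bits, H(Y|X) = 1.0614 bits, H(X,Y) = 2.4485 bits

Marginal of X (row sums):
  P(X=0) = 0.045 + 0.039 + 0.034 = 0.118
  P(X=1) = 0.118 + 0.239 + 0.009 = 0.366
  P(X=2) = 0.006 + 0.364 + 0.146 = 0.516
H(X) = -[0.118·log₂(0.118) + 0.366·log₂(0.366) + 0.516·log₂(0.516)]
  = 0.3638 + 0.5307 + 0.4926 = 1.3871 bits

H(Y|X) = Σ_x P(x)·H(Y|X=x):
  X=0: P(X=0) = 0.118, P(Y|X=0) = (45/118, 39/118, 17/59) → H(Y|X=0) = 1.5755
  X=1: P(X=1) = 0.366, P(Y|X=1) = (59/183, 239/366, 3/122) → H(Y|X=1) = 1.0594
  X=2: P(X=2) = 0.516, P(Y|X=2) = (1/86, 91/129, 73/258) → H(Y|X=2) = 0.9452
H(Y|X) = 0.118·1.5755 + 0.366·1.0594 + 0.516·0.9452 = 1.0614 bits

H(X,Y) = -Σ_{x,y} P(x,y) log₂ P(x,y). Per-cell terms -P(x,y)·log₂P(x,y):
  X=0: 0.2013, 0.1825, 0.1659
  X=1: 0.3638, 0.4935, 0.0612
  X=2: 0.0443, 0.5307, 0.4053
Sum of the 9 terms: H(X,Y) = 2.4485 bits

Chain rule check:
  H(X) + H(Y|X) = 1.3871 + 1.0614 = 2.4485 bits
  H(X,Y) = 2.4485 bits
✓ Chain rule verified.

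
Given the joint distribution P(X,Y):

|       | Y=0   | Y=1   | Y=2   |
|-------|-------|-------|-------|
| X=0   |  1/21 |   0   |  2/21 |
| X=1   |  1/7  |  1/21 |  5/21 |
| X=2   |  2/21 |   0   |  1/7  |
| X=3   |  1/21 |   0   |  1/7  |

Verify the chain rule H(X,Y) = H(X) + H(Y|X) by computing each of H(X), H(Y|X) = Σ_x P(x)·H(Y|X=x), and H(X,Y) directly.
H(X) = 1.8736 bits, H(Y|X) = 1.0962 bits, H(X,Y) = 2.9697 bits

Marginal of X (row sums):
  P(X=0) = 1/21 + 0 + 2/21 = 1/7
  P(X=1) = 1/7 + 1/21 + 5/21 = 3/7
  P(X=2) = 2/21 + 0 + 1/7 = 5/21
  P(X=3) = 1/21 + 0 + 1/7 = 4/21
H(X) = -[(1/7)·log₂(1/7) + (3/7)·log₂(3/7) + (5/21)·log₂(5/21) + (4/21)·log₂(4/21)]
  = 0.40105 + 0.52388 + 0.49295 + 0.45568 = 1.8736 bits

H(Y|X) = Σ_x P(x)·H(Y|X=x):
  X=0: P(X=0) = 1/7, P(Y|X=0) = (1/3, 0, 2/3) → H(Y|X=0) = 0.91830
  X=1: P(X=1) = 3/7, P(Y|X=1) = (1/3, 1/9, 5/9) → H(Y|X=1) = 1.35164
  X=2: P(X=2) = 5/21, P(Y|X=2) = (2/5, 0, 3/5) → H(Y|X=2) = 0.97095
  X=3: P(X=3) = 4/21, P(Y|X=3) = (1/4, 0, 3/4) → H(Y|X=3) = 0.81128
H(Y|X) = (1/7)·0.91830 + (3/7)·1.35164 + (5/21)·0.97095 + (4/21)·0.81128 = 1.0962 bits

H(X,Y) = -Σ_{x,y} P(x,y) log₂ P(x,y). Per-cell terms -P(x,y)·log₂P(x,y):
  X=0: 0.20916, 0.00000, 0.32308
  X=1: 0.40105, 0.20916, 0.49295
  X=2: 0.32308, 0.00000, 0.40105
  X=3: 0.20916, 0.00000, 0.40105
  (cells with P = 0 contribute 0)
Sum of the 12 terms: H(X,Y) = 2.9697 bits

Chain rule check:
  H(X) + H(Y|X) = 1.8736 + 1.0962 = 2.9698 bits
  H(X,Y) = 2.9697 bits
✓ Chain rule verified (Δ = 0.0001 is 4-dp rounding noise: each of the three values was rounded independently).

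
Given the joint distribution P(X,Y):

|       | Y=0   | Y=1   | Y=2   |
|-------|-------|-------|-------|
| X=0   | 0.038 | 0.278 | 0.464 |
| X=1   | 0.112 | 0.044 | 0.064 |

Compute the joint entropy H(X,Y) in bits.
2.0126 bits

H(X,Y) = -Σ_{x,y} P(x,y) log₂ P(x,y). Per-cell terms -P(x,y)·log₂P(x,y):
  X=0: 0.179279, 0.513422, 0.514021
  X=1: 0.353744, 0.198280, 0.253810
Sum of the 6 terms: H(X,Y) = 2.0126 bits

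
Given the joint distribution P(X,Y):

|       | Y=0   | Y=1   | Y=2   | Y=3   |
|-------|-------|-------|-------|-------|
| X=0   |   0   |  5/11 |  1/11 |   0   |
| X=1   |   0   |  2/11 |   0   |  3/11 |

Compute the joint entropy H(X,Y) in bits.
1.7899 bits

H(X,Y) = -Σ_{x,y} P(x,y) log₂ P(x,y). Per-cell terms -P(x,y)·log₂P(x,y):
  X=0: 0.0000, 0.5170, 0.3145, 0.0000
  X=1: 0.0000, 0.4472, 0.0000, 0.5112
  (cells with P = 0 contribute 0)
Sum of the 8 terms: H(X,Y) = 1.7899 bits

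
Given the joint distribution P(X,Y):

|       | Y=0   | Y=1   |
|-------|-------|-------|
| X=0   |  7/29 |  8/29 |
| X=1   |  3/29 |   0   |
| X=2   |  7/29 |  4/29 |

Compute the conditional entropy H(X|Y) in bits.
1.2568 bits

H(X|Y) = H(X,Y) - H(Y)

H(X,Y) = -Σ_{x,y} P(x,y) log₂ P(x,y). Per-cell terms -P(x,y)·log₂P(x,y):
  X=0: 0.494979, 0.512546
  X=1: 0.338588, 0.000000
  X=2: 0.494979, 0.394204
  (cells with P = 0 contribute 0)
Sum of the 6 terms: H(X,Y) = 2.235296 bits

Marginal of Y (column sums):
  P(Y=0) = 7/29 + 3/29 + 7/29 = 17/29
  P(Y=1) = 8/29 + 0 + 4/29 = 12/29
H(Y) = -[(17/29)·log₂(17/29) + (12/29)·log₂(12/29)]
  = 0.451683 + 0.526766 = 0.978449 bits

H(X|Y) = H(X,Y) - H(Y) = 2.235296 - 0.978449 = 1.2568 bits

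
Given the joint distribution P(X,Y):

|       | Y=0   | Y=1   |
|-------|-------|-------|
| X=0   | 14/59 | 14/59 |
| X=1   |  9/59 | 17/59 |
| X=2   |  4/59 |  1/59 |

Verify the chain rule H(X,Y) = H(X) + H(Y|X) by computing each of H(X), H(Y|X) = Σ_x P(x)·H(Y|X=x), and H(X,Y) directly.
H(X) = 1.3330 bits, H(Y|X) = 0.9458 bits, H(X,Y) = 2.2789 bits

Marginal of X (row sums):
  P(X=0) = 14/59 + 14/59 = 28/59
  P(X=1) = 9/59 + 17/59 = 26/59
  P(X=2) = 4/59 + 1/59 = 5/59
H(X) = -[(28/59)·log₂(28/59) + (26/59)·log₂(26/59) + (5/59)·log₂(5/59)]
  = 0.51031 + 0.52097 + 0.30176 = 1.3330 bits

H(Y|X) = Σ_x P(x)·H(Y|X=x):
  X=0: P(X=0) = 28/59, P(Y|X=0) = (1/2, 1/2) → H(Y|X=0) = 1.00000
  X=1: P(X=1) = 26/59, P(Y|X=1) = (9/26, 17/26) → H(Y|X=1) = 0.93059
  X=2: P(X=2) = 5/59, P(Y|X=2) = (4/5, 1/5) → H(Y|X=2) = 0.72193
H(Y|X) = (28/59)·1.00000 + (26/59)·0.93059 + (5/59)·0.72193 = 0.9458 bits

H(X,Y) = -Σ_{x,y} P(x,y) log₂ P(x,y). Per-cell terms -P(x,y)·log₂P(x,y):
  X=0: 0.49244, 0.49244
  X=1: 0.41380, 0.51726
  X=2: 0.26323, 0.09971
Sum of the 6 terms: H(X,Y) = 2.2789 bits

Chain rule check:
  H(X) + H(Y|X) = 1.3330 + 0.9458 = 2.2788 bits
  H(X,Y) = 2.2789 bits
✓ Chain rule verified (Δ = 0.0001 is 4-dp rounding noise: each of the three values was rounded independently).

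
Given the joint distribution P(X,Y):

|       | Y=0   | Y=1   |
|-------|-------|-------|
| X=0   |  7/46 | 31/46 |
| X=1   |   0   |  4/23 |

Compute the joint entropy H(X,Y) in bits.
1.2359 bits

H(X,Y) = -Σ_{x,y} P(x,y) log₂ P(x,y). Per-cell terms -P(x,y)·log₂P(x,y):
  X=0: 0.4133, 0.3837
  X=1: 0.0000, 0.4389
  (cells with P = 0 contribute 0)
Sum of the 4 terms: H(X,Y) = 1.2359 bits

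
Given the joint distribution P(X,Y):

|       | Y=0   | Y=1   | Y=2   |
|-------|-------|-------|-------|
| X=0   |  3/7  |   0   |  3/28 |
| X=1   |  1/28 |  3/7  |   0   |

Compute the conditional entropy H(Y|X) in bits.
0.5684 bits

H(Y|X) = H(X,Y) - H(X)

H(X,Y) = -Σ_{x,y} P(x,y) log₂ P(x,y). Per-cell terms -P(x,y)·log₂P(x,y):
  X=0: 0.52388, 0.00000, 0.34526
  X=1: 0.17169, 0.52388, 0.00000
  (cells with P = 0 contribute 0)
Sum of the 6 terms: H(X,Y) = 1.5647 bits

Marginal of X (row sums):
  P(X=0) = 3/7 + 0 + 3/28 = 15/28
  P(X=1) = 1/28 + 3/7 + 0 = 13/28
H(X) = -[(15/28)·log₂(15/28) + (13/28)·log₂(13/28)]
  = 0.48239 + 0.51392 = 0.9963 bits

H(Y|X) = H(X,Y) - H(X) = 1.5647 - 0.9963 = 0.5684 bits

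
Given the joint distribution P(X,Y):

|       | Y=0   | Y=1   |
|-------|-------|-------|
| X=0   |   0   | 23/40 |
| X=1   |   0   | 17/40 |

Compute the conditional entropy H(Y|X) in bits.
0.0000 bits

H(Y|X) = H(X,Y) - H(X)

H(X,Y) = -Σ_{x,y} P(x,y) log₂ P(x,y). Per-cell terms -P(x,y)·log₂P(x,y):
  X=0: 0.0000, 0.4591
  X=1: 0.0000, 0.5246
  (cells with P = 0 contribute 0)
Sum of the 4 terms: H(X,Y) = 0.9837 bits

Marginal of X (row sums):
  P(X=0) = 0 + 23/40 = 23/40
  P(X=1) = 0 + 17/40 = 17/40
H(X) = -[(23/40)·log₂(23/40) + (17/40)·log₂(17/40)]
  = 0.4591 + 0.5246 = 0.9837 bits

H(Y|X) = H(X,Y) - H(X) = 0.9837 - 0.9837 = 0.0000 bits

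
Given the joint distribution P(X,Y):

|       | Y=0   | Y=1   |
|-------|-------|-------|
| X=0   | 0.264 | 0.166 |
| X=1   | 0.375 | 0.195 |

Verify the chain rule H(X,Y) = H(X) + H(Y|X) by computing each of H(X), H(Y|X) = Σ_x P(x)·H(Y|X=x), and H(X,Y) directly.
H(X) = 0.9858 bits, H(Y|X) = 0.9420 bits, H(X,Y) = 1.9278 bits

Marginal of X (row sums):
  P(X=0) = 0.264 + 0.166 = 0.430
  P(X=1) = 0.375 + 0.195 = 0.570
H(X) = -[0.430·log₂(0.430) + 0.570·log₂(0.570)]
  = 0.523564 + 0.462251 = 0.9858 bits

H(Y|X) = Σ_x P(x)·H(Y|X=x):
  X=0: P(X=0) = 0.430, P(Y|X=0) = (132/215, 83/215) → H(Y|X=0) = 0.962201
  X=1: P(X=1) = 0.570, P(Y|X=1) = (25/38, 13/38) → H(Y|X=1) = 0.926819
H(Y|X) = 0.430·0.962201 + 0.570·0.926819 = 0.9420 bits

H(X,Y) = -Σ_{x,y} P(x,y) log₂ P(x,y). Per-cell terms -P(x,y)·log₂P(x,y):
  X=0: 0.507247, 0.430064
  X=1: 0.530639, 0.459899
Sum of the 4 terms: H(X,Y) = 1.9278 bits

Chain rule check:
  H(X) + H(Y|X) = 0.9858 + 0.9420 = 1.9278 bits
  H(X,Y) = 1.9278 bits
✓ Chain rule verified.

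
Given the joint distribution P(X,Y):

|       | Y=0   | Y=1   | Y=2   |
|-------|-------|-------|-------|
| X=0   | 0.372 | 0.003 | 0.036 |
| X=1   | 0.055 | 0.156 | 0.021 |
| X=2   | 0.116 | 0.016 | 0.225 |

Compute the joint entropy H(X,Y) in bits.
2.4340 bits

H(X,Y) = -Σ_{x,y} P(x,y) log₂ P(x,y). Per-cell terms -P(x,y)·log₂P(x,y):
  X=0: 0.53070, 0.02514, 0.17265
  X=1: 0.23014, 0.41814, 0.11704
  X=2: 0.36051, 0.09545, 0.48420
Sum of the 9 terms: H(X,Y) = 2.4340 bits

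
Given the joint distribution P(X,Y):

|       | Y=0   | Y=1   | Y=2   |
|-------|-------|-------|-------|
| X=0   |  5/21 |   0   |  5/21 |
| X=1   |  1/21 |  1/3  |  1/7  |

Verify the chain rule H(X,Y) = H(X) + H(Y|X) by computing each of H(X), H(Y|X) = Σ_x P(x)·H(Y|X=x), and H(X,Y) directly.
H(X) = 0.9984 bits, H(Y|X) = 1.1261 bits, H(X,Y) = 2.1244 bits

Marginal of X (row sums):
  P(X=0) = 5/21 + 0 + 5/21 = 10/21
  P(X=1) = 1/21 + 1/3 + 1/7 = 11/21
H(X) = -[(10/21)·log₂(10/21) + (11/21)·log₂(11/21)]
  = 0.5097 + 0.4887 = 0.9984 bits

H(Y|X) = Σ_x P(x)·H(Y|X=x):
  X=0: P(X=0) = 10/21, P(Y|X=0) = (1/2, 0, 1/2) → H(Y|X=0) = 1.0000
  X=1: P(X=1) = 11/21, P(Y|X=1) = (1/11, 7/11, 3/11) → H(Y|X=1) = 1.2407
H(Y|X) = (10/21)·1.0000 + (11/21)·1.2407 = 1.1261 bits

H(X,Y) = -Σ_{x,y} P(x,y) log₂ P(x,y). Per-cell terms -P(x,y)·log₂P(x,y):
  X=0: 0.4929, 0.0000, 0.4929
  X=1: 0.2092, 0.5283, 0.4011
  (cells with P = 0 contribute 0)
Sum of the 6 terms: H(X,Y) = 2.1244 bits

Chain rule check:
  H(X) + H(Y|X) = 0.9984 + 1.1261 = 2.1245 bits
  H(X,Y) = 2.1244 bits
✓ Chain rule verified (Δ = 0.0001 is 4-dp rounding noise: each of the three values was rounded independently).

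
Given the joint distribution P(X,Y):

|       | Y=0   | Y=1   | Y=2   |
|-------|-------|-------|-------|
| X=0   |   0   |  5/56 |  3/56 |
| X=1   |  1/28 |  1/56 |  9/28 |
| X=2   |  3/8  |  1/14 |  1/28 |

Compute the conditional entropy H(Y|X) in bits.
0.8743 bits

H(Y|X) = H(X,Y) - H(X)

H(X,Y) = -Σ_{x,y} P(x,y) log₂ P(x,y). Per-cell terms -P(x,y)·log₂P(x,y):
  X=0: 0.0000, 0.3112, 0.2262
  X=1: 0.1717, 0.1037, 0.5263
  X=2: 0.5306, 0.2720, 0.1717
  (cells with P = 0 contribute 0)
Sum of the 9 terms: H(X,Y) = 2.3134 bits

Marginal of X (row sums):
  P(X=0) = 0 + 5/56 + 3/56 = 1/7
  P(X=1) = 1/28 + 1/56 + 9/28 = 3/8
  P(X=2) = 3/8 + 1/14 + 1/28 = 27/56
H(X) = -[(1/7)·log₂(1/7) + (3/8)·log₂(3/8) + (27/56)·log₂(27/56)]
  = 0.4011 + 0.5306 + 0.5074 = 1.4391 bits

H(Y|X) = H(X,Y) - H(X) = 2.3134 - 1.4391 = 0.8743 bits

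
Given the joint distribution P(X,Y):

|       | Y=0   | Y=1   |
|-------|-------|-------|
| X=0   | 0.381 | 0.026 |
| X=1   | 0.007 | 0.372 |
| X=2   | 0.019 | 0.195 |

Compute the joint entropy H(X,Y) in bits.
1.8167 bits

H(X,Y) = -Σ_{x,y} P(x,y) log₂ P(x,y). Per-cell terms -P(x,y)·log₂P(x,y):
  X=0: 0.530404, 0.136899
  X=1: 0.050109, 0.530705
  X=2: 0.108639, 0.459899
Sum of the 6 terms: H(X,Y) = 1.8167 bits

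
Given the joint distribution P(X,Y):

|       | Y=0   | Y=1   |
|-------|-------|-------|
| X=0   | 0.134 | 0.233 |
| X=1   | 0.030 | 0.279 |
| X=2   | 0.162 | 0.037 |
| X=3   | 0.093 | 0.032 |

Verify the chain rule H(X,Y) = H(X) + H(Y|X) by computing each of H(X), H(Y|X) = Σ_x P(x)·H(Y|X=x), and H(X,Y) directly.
H(X) = 1.8928 bits, H(Y|X) = 0.7300 bits, H(X,Y) = 2.6228 bits

Marginal of X (row sums):
  P(X=0) = 0.134 + 0.233 = 0.367
  P(X=1) = 0.030 + 0.279 = 0.309
  P(X=2) = 0.162 + 0.037 = 0.199
  P(X=3) = 0.093 + 0.032 = 0.125
H(X) = -[0.367·log₂(0.367) + 0.309·log₂(0.309) + 0.199·log₂(0.199) + 0.125·log₂(0.125)]
  = 0.53074 + 0.52355 + 0.46350 + 0.37500 = 1.8928 bits

H(Y|X) = Σ_x P(x)·H(Y|X=x):
  X=0: P(X=0) = 0.367, P(Y|X=0) = (134/367, 233/367) → H(Y|X=0) = 0.94685
  X=1: P(X=1) = 0.309, P(Y|X=1) = (10/103, 93/103) → H(Y|X=1) = 0.45969
  X=2: P(X=2) = 0.199, P(Y|X=2) = (162/199, 37/199) → H(Y|X=2) = 0.69288
  X=3: P(X=3) = 0.125, P(Y|X=3) = (93/125, 32/125) → H(Y|X=3) = 0.82065
H(Y|X) = 0.367·0.94685 + 0.309·0.45969 + 0.199·0.69288 + 0.125·0.82065 = 0.7300 bits

H(X,Y) = -Σ_{x,y} P(x,y) log₂ P(x,y). Per-cell terms -P(x,y)·log₂P(x,y):
  X=0: 0.38856, 0.48967
  X=1: 0.15177, 0.51382
  X=2: 0.42540, 0.17598
  X=3: 0.31868, 0.15891
Sum of the 8 terms: H(X,Y) = 2.6228 bits

Chain rule check:
  H(X) + H(Y|X) = 1.8928 + 0.7300 = 2.6228 bits
  H(X,Y) = 2.6228 bits
✓ Chain rule verified.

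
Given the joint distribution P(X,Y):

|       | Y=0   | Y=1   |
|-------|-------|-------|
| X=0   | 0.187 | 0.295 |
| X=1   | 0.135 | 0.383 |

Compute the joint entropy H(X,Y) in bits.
1.8922 bits

H(X,Y) = -Σ_{x,y} P(x,y) log₂ P(x,y). Per-cell terms -P(x,y)·log₂P(x,y):
  X=0: 0.4523, 0.5196
  X=1: 0.3900, 0.5303
Sum of the 4 terms: H(X,Y) = 1.8922 bits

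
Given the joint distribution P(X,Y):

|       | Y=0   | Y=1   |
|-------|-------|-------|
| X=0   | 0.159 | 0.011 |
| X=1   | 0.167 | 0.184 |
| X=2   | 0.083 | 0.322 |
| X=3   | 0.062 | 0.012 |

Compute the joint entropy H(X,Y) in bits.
2.5237 bits

H(X,Y) = -Σ_{x,y} P(x,y) log₂ P(x,y). Per-cell terms -P(x,y)·log₂P(x,y):
  X=0: 0.4218, 0.0716
  X=1: 0.4312, 0.4494
  X=2: 0.2980, 0.5264
  X=3: 0.2487, 0.0766
Sum of the 8 terms: H(X,Y) = 2.5237 bits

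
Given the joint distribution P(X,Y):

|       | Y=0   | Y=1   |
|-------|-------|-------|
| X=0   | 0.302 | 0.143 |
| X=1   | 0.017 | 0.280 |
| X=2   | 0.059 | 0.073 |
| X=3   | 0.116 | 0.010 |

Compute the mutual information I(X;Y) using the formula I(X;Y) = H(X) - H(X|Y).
0.3215 bits

I(X;Y) = H(X) - H(X|Y)

Marginal of X (row sums):
  P(X=0) = 0.302 + 0.143 = 0.445
  P(X=1) = 0.017 + 0.280 = 0.297
  P(X=2) = 0.059 + 0.073 = 0.132
  P(X=3) = 0.116 + 0.010 = 0.126
H(X) = -[0.445·log₂(0.445) + 0.297·log₂(0.297) + 0.132·log₂(0.132) + 0.126·log₂(0.126)]
  = 0.5198 + 0.5202 + 0.3856 + 0.3766 = 1.8022 bits

Marginal of Y (column sums):
  P(Y=0) = 0.302 + 0.017 + 0.059 + 0.116 = 0.494
  P(Y=1) = 0.143 + 0.280 + 0.073 + 0.010 = 0.506
H(X|Y) = Σ_y P(y)·H(X|Y=y):
  Y=0: P(Y=0) = 0.494, P(X|Y=0) = (151/247, 17/494, 59/494, 58/247) → H(X|Y=0) = 1.4583
  Y=1: P(Y=1) = 0.506, P(X|Y=1) = (13/46, 140/253, 73/506, 5/253) → H(X|Y=1) = 1.5025
H(X|Y) = 0.494·1.4583 + 0.506·1.5025 = 1.4807 bits

I(X;Y) = H(X) - H(X|Y) = 1.8022 - 1.4807 = 0.3215 bits

Cross-check via I(X;Y) = H(X) + H(Y) - H(X,Y): computing H(Y) from the column sums and H(X,Y) from the 8 cells in the same way gives H(Y) = 0.9999 bits and H(X,Y) = 2.4806 bits, so
I(X;Y) = 1.8022 + 0.9999 - 2.4806 = 0.3215 bits ✓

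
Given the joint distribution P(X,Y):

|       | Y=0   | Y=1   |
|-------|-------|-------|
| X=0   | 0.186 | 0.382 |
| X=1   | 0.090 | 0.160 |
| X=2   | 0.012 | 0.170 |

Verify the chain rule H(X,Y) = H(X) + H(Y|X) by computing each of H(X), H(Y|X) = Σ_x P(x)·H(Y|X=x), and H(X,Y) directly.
H(X) = 1.4109 bits, H(Y|X) = 0.8177 bits, H(X,Y) = 2.2285 bits

Marginal of X (row sums):
  P(X=0) = 0.186 + 0.382 = 0.568
  P(X=1) = 0.090 + 0.160 = 0.250
  P(X=2) = 0.012 + 0.170 = 0.182
H(X) = -[0.568·log₂(0.568) + 0.250·log₂(0.250) + 0.182·log₂(0.182)]
  = 0.46351 + 0.50000 + 0.44735 = 1.4109 bits

H(Y|X) = Σ_x P(x)·H(Y|X=x):
  X=0: P(X=0) = 0.568, P(Y|X=0) = (93/284, 191/284) → H(Y|X=0) = 0.91232
  X=1: P(X=1) = 0.250, P(Y|X=1) = (9/25, 16/25) → H(Y|X=1) = 0.94268
  X=2: P(X=2) = 0.182, P(Y|X=2) = (6/91, 85/91) → H(Y|X=2) = 0.35056
H(Y|X) = 0.568·0.91232 + 0.250·0.94268 + 0.182·0.35056 = 0.8177 bits

H(X,Y) = -Σ_{x,y} P(x,y) log₂ P(x,y). Per-cell terms -P(x,y)·log₂P(x,y):
  X=0: 0.45135, 0.53035
  X=1: 0.31265, 0.42302
  X=2: 0.07657, 0.43459
Sum of the 6 terms: H(X,Y) = 2.2285 bits

Chain rule check:
  H(X) + H(Y|X) = 1.4109 + 0.8177 = 2.2286 bits
  H(X,Y) = 2.2285 bits
✓ Chain rule verified (Δ = 0.0001 is 4-dp rounding noise: each of the three values was rounded independently).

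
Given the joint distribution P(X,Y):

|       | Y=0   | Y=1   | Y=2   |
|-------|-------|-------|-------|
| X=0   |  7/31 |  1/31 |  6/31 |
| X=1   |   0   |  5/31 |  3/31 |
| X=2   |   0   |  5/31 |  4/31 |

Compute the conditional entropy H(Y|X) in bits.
1.1193 bits

H(Y|X) = H(X,Y) - H(X)

H(X,Y) = -Σ_{x,y} P(x,y) log₂ P(x,y). Per-cell terms -P(x,y)·log₂P(x,y):
  X=0: 0.484771, 0.159813, 0.458561
  X=1: 0.000000, 0.424559, 0.326055
  X=2: 0.000000, 0.424559, 0.381187
  (cells with P = 0 contribute 0)
Sum of the 9 terms: H(X,Y) = 2.659505 bits

Marginal of X (row sums):
  P(X=0) = 7/31 + 1/31 + 6/31 = 14/31
  P(X=1) = 0 + 5/31 + 3/31 = 8/31
  P(X=2) = 0 + 5/31 + 4/31 = 9/31
H(X) = -[(14/31)·log₂(14/31) + (8/31)·log₂(8/31) + (9/31)·log₂(9/31)]
  = 0.517928 + 0.504309 + 0.518014 = 1.540251 bits

H(Y|X) = H(X,Y) - H(X) = 2.659505 - 1.540251 = 1.1193 bits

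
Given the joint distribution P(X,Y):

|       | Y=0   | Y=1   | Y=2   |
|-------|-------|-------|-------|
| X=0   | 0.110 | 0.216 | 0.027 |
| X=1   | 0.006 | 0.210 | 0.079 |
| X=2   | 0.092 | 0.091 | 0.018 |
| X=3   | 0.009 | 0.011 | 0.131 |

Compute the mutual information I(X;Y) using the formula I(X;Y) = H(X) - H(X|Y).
0.3670 bits

I(X;Y) = H(X) - H(X|Y)

Marginal of X (row sums):
  P(X=0) = 0.110 + 0.216 + 0.027 = 0.353
  P(X=1) = 0.006 + 0.210 + 0.079 = 0.295
  P(X=2) = 0.092 + 0.091 + 0.018 = 0.201
  P(X=3) = 0.009 + 0.011 + 0.131 = 0.151
H(X) = -[0.353·log₂(0.353) + 0.295·log₂(0.295) + 0.201·log₂(0.201) + 0.151·log₂(0.151)]
  = 0.5303 + 0.5196 + 0.4653 + 0.4118 = 1.9270 bits

Marginal of Y (column sums):
  P(Y=0) = 0.110 + 0.006 + 0.092 + 0.009 = 0.217
  P(Y=1) = 0.216 + 0.210 + 0.091 + 0.011 = 0.528
  P(Y=2) = 0.027 + 0.079 + 0.018 + 0.131 = 0.255
H(X|Y) = Σ_y P(y)·H(X|Y=y):
  Y=0: P(Y=0) = 0.217, P(X|Y=0) = (110/217, 6/217, 92/217, 9/217) → H(X|Y=0) = 1.3553
  Y=1: P(Y=1) = 0.528, P(X|Y=1) = (9/22, 35/88, 91/528, 1/48) → H(X|Y=1) = 1.6101
  Y=2: P(Y=2) = 0.255, P(X|Y=2) = (9/85, 79/255, 6/85, 131/255) → H(X|Y=2) = 1.6304
H(X|Y) = 0.217·1.3553 + 0.528·1.6101 + 0.255·1.6304 = 1.5600 bits

I(X;Y) = H(X) - H(X|Y) = 1.9270 - 1.5600 = 0.3670 bits

Cross-check via I(X;Y) = H(X) + H(Y) - H(X,Y): computing H(Y) from the column sums and H(X,Y) from the 12 cells in the same way gives H(Y) = 1.4675 bits and H(X,Y) = 3.0275 bits, so
I(X;Y) = 1.9270 + 1.4675 - 3.0275 = 0.3670 bits ✓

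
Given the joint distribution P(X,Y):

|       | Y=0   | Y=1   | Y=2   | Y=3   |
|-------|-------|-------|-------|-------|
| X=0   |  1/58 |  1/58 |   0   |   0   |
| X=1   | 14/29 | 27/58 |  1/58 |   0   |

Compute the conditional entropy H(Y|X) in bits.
1.1073 bits

H(Y|X) = H(X,Y) - H(X)

H(X,Y) = -Σ_{x,y} P(x,y) log₂ P(x,y). Per-cell terms -P(x,y)·log₂P(x,y):
  X=0: 0.1010, 0.1010, 0.0000, 0.0000
  X=1: 0.5072, 0.5135, 0.1010, 0.0000
  (cells with P = 0 contribute 0)
Sum of the 8 terms: H(X,Y) = 1.3237 bits

Marginal of X (row sums):
  P(X=0) = 1/58 + 1/58 + 0 + 0 = 1/29
  P(X=1) = 14/29 + 27/58 + 1/58 + 0 = 28/29
H(X) = -[(1/29)·log₂(1/29) + (28/29)·log₂(28/29)]
  = 0.1675 + 0.0489 = 0.2164 bits

H(Y|X) = H(X,Y) - H(X) = 1.3237 - 0.2164 = 1.1073 bits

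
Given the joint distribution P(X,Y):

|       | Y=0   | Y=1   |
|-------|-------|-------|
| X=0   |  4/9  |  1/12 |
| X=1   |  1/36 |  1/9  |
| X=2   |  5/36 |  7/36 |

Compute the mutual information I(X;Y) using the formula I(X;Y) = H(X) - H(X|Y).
0.2051 bits

I(X;Y) = H(X) - H(X|Y)

Marginal of X (row sums):
  P(X=0) = 4/9 + 1/12 = 19/36
  P(X=1) = 1/36 + 1/9 = 5/36
  P(X=2) = 5/36 + 7/36 = 1/3
H(X) = -[(19/36)·log₂(19/36) + (5/36)·log₂(5/36) + (1/3)·log₂(1/3)]
  = 0.4866 + 0.3956 + 0.5283 = 1.4105 bits

Marginal of Y (column sums):
  P(Y=0) = 4/9 + 1/36 + 5/36 = 11/18
  P(Y=1) = 1/12 + 1/9 + 7/36 = 7/18
H(X|Y) = Σ_y P(y)·H(X|Y=y):
  Y=0: P(Y=0) = 11/18, P(X|Y=0) = (8/11, 1/22, 5/22) → H(X|Y=0) = 1.0226
  Y=1: P(Y=1) = 7/18, P(X|Y=1) = (3/14, 2/7, 1/2) → H(X|Y=1) = 1.4926
H(X|Y) = (11/18)·1.0226 + (7/18)·1.4926 = 1.2054 bits

I(X;Y) = H(X) - H(X|Y) = 1.4105 - 1.2054 = 0.2051 bits

Cross-check via I(X;Y) = H(X) + H(Y) - H(X,Y): computing H(Y) from the column sums and H(X,Y) from the 6 cells in the same way gives H(Y) = 0.9641 bits and H(X,Y) = 2.1695 bits, so
I(X;Y) = 1.4105 + 0.9641 - 2.1695 = 0.2051 bits ✓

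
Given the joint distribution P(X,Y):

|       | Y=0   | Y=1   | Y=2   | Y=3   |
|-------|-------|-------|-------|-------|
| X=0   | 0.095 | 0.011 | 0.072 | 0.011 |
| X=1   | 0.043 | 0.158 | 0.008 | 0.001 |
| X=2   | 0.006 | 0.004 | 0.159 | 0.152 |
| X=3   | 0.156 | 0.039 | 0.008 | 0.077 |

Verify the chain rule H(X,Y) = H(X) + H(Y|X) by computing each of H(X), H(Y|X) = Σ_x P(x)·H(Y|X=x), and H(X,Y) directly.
H(X) = 1.9675 bits, H(Y|X) = 1.3053 bits, H(X,Y) = 3.2728 bits

Marginal of X (row sums):
  P(X=0) = 0.095 + 0.011 + 0.072 + 0.011 = 0.189
  P(X=1) = 0.043 + 0.158 + 0.008 + 0.001 = 0.210
  P(X=2) = 0.006 + 0.004 + 0.159 + 0.152 = 0.321
  P(X=3) = 0.156 + 0.039 + 0.008 + 0.077 = 0.280
H(X) = -[0.189·log₂(0.189) + 0.210·log₂(0.210) + 0.321·log₂(0.321) + 0.280·log₂(0.280)]
  = 0.4543 + 0.4728 + 0.5262 + 0.5142 = 1.9675 bits

H(Y|X) = Σ_x P(x)·H(Y|X=x):
  X=0: P(X=0) = 0.189, P(Y|X=0) = (95/189, 11/189, 8/21, 11/189) → H(Y|X=0) = 1.5068
  X=1: P(X=1) = 0.210, P(Y|X=1) = (43/210, 79/105, 4/105, 1/210) → H(Y|X=1) = 0.9936
  X=2: P(X=2) = 0.321, P(Y|X=2) = (2/107, 4/321, 53/107, 152/321) → H(Y|X=2) = 1.1989
  X=3: P(X=3) = 0.280, P(Y|X=3) = (39/70, 39/280, 1/35, 11/40) → H(Y|X=3) = 1.5250
H(Y|X) = 0.189·1.5068 + 0.210·0.9936 + 0.321·1.1989 + 0.280·1.5250 = 1.3053 bits

H(X,Y) = -Σ_{x,y} P(x,y) log₂ P(x,y). Per-cell terms -P(x,y)·log₂P(x,y):
  X=0: 0.3226, 0.0716, 0.2733, 0.0716
  X=1: 0.1952, 0.4206, 0.0557, 0.0100
  X=2: 0.0443, 0.0319, 0.4218, 0.4131
  X=3: 0.4181, 0.1825, 0.0557, 0.2848
Sum of the 16 terms: H(X,Y) = 3.2728 bits

Chain rule check:
  H(X) + H(Y|X) = 1.9675 + 1.3053 = 3.2728 bits
  H(X,Y) = 3.2728 bits
✓ Chain rule verified.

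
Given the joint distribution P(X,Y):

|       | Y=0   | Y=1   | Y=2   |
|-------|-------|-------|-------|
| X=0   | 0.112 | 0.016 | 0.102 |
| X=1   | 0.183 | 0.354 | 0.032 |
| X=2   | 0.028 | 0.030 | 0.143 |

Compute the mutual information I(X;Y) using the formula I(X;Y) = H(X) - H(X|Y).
0.3640 bits

I(X;Y) = H(X) - H(X|Y)

Marginal of X (row sums):
  P(X=0) = 0.112 + 0.016 + 0.102 = 0.230
  P(X=1) = 0.183 + 0.354 + 0.032 = 0.569
  P(X=2) = 0.028 + 0.030 + 0.143 = 0.201
H(X) = -[0.230·log₂(0.230) + 0.569·log₂(0.569) + 0.201·log₂(0.201)]
  = 0.48767 + 0.46288 + 0.46526 = 1.4158 bits

Marginal of Y (column sums):
  P(Y=0) = 0.112 + 0.183 + 0.028 = 0.323
  P(Y=1) = 0.016 + 0.354 + 0.030 = 0.400
  P(Y=2) = 0.102 + 0.032 + 0.143 = 0.277
H(X|Y) = Σ_y P(y)·H(X|Y=y):
  Y=0: P(Y=0) = 0.323, P(X|Y=0) = (112/323, 183/323, 28/323) → H(X|Y=0) = 1.30009
  Y=1: P(Y=1) = 0.400, P(X|Y=1) = (1/25, 177/200, 3/40) → H(X|Y=1) = 0.62201
  Y=2: P(Y=2) = 0.277, P(X|Y=2) = (102/277, 32/277, 143/277) → H(X|Y=2) = 1.38288
H(X|Y) = 0.323·1.30009 + 0.400·0.62201 + 0.277·1.38288 = 1.0518 bits

I(X;Y) = H(X) - H(X|Y) = 1.4158 - 1.0518 = 0.3640 bits

Cross-check via I(X;Y) = H(X) + H(Y) - H(X,Y): computing H(Y) from the column sums and H(X,Y) from the 9 cells in the same way gives H(Y) = 1.5684 bits and H(X,Y) = 2.6202 bits, so
I(X;Y) = 1.4158 + 1.5684 - 2.6202 = 0.3640 bits ✓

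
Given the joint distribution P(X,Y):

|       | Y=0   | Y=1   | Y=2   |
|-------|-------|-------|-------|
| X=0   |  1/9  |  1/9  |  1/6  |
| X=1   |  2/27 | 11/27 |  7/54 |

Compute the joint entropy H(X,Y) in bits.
2.3233 bits

H(X,Y) = -Σ_{x,y} P(x,y) log₂ P(x,y). Per-cell terms -P(x,y)·log₂P(x,y):
  X=0: 0.35221, 0.35221, 0.43083
  X=1: 0.27814, 0.52778, 0.38209
Sum of the 6 terms: H(X,Y) = 2.3233 bits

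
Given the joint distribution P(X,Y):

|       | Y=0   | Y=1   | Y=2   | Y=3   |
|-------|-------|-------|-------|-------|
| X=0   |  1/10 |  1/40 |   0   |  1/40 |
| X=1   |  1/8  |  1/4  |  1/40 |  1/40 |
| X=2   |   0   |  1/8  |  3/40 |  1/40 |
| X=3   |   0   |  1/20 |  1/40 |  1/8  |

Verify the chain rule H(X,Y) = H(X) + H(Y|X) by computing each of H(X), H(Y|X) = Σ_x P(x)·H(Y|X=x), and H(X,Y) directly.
H(X) = 1.8838 bits, H(Y|X) = 1.3681 bits, H(X,Y) = 3.2519 bits

Marginal of X (row sums):
  P(X=0) = 1/10 + 1/40 + 0 + 1/40 = 3/20
  P(X=1) = 1/8 + 1/4 + 1/40 + 1/40 = 17/40
  P(X=2) = 0 + 1/8 + 3/40 + 1/40 = 9/40
  P(X=3) = 0 + 1/20 + 1/40 + 1/8 = 1/5
H(X) = -[(3/20)·log₂(3/20) + (17/40)·log₂(17/40) + (9/40)·log₂(9/40) + (1/5)·log₂(1/5)]
  = 0.41054 + 0.52465 + 0.48420 + 0.46439 = 1.8838 bits

H(Y|X) = Σ_x P(x)·H(Y|X=x):
  X=0: P(X=0) = 3/20, P(Y|X=0) = (2/3, 1/6, 0, 1/6) → H(Y|X=0) = 1.25163
  X=1: P(X=1) = 17/40, P(Y|X=1) = (5/17, 10/17, 1/17, 1/17) → H(Y|X=1) = 1.45047
  X=2: P(X=2) = 9/40, P(Y|X=2) = (0, 5/9, 1/3, 1/9) → H(Y|X=2) = 1.35164
  X=3: P(X=3) = 1/5, P(Y|X=3) = (0, 1/4, 1/8, 5/8) → H(Y|X=3) = 1.29879
H(Y|X) = (3/20)·1.25163 + (17/40)·1.45047 + (9/40)·1.35164 + (1/5)·1.29879 = 1.3681 bits

H(X,Y) = -Σ_{x,y} P(x,y) log₂ P(x,y). Per-cell terms -P(x,y)·log₂P(x,y):
  X=0: 0.33219, 0.13305, 0.00000, 0.13305
  X=1: 0.37500, 0.50000, 0.13305, 0.13305
  X=2: 0.00000, 0.37500, 0.28027, 0.13305
  X=3: 0.00000, 0.21610, 0.13305, 0.37500
  (cells with P = 0 contribute 0)
Sum of the 16 terms: H(X,Y) = 3.2519 bits

Chain rule check:
  H(X) + H(Y|X) = 1.8838 + 1.3681 = 3.2519 bits
  H(X,Y) = 3.2519 bits
✓ Chain rule verified.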